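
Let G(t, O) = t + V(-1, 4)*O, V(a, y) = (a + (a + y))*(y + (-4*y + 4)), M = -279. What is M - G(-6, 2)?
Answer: -241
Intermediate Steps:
V(a, y) = (4 - 3*y)*(y + 2*a) (V(a, y) = (y + 2*a)*(y + (4 - 4*y)) = (y + 2*a)*(4 - 3*y) = (4 - 3*y)*(y + 2*a))
G(t, O) = t - 16*O (G(t, O) = t + (-3*4² + 4*4 + 8*(-1) - 6*(-1)*4)*O = t + (-3*16 + 16 - 8 + 24)*O = t + (-48 + 16 - 8 + 24)*O = t - 16*O)
M - G(-6, 2) = -279 - (-6 - 16*2) = -279 - (-6 - 32) = -279 - 1*(-38) = -279 + 38 = -241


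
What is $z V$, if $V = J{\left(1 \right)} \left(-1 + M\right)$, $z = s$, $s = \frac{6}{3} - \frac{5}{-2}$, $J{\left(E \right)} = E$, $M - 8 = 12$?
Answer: $\frac{171}{2} \approx 85.5$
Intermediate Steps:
$M = 20$ ($M = 8 + 12 = 20$)
$s = \frac{9}{2}$ ($s = 6 \cdot \frac{1}{3} - - \frac{5}{2} = 2 + \frac{5}{2} = \frac{9}{2} \approx 4.5$)
$z = \frac{9}{2} \approx 4.5$
$V = 19$ ($V = 1 \left(-1 + 20\right) = 1 \cdot 19 = 19$)
$z V = \frac{9}{2} \cdot 19 = \frac{171}{2}$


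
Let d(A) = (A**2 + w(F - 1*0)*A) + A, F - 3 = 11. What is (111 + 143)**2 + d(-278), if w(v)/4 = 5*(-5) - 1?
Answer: 170434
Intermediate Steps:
F = 14 (F = 3 + 11 = 14)
w(v) = -104 (w(v) = 4*(5*(-5) - 1) = 4*(-25 - 1) = 4*(-26) = -104)
d(A) = A**2 - 103*A (d(A) = (A**2 - 104*A) + A = A**2 - 103*A)
(111 + 143)**2 + d(-278) = (111 + 143)**2 - 278*(-103 - 278) = 254**2 - 278*(-381) = 64516 + 105918 = 170434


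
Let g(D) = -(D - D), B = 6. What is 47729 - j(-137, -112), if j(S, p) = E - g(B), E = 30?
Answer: 47699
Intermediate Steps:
g(D) = 0 (g(D) = -1*0 = 0)
j(S, p) = 30 (j(S, p) = 30 - 1*0 = 30 + 0 = 30)
47729 - j(-137, -112) = 47729 - 1*30 = 47729 - 30 = 47699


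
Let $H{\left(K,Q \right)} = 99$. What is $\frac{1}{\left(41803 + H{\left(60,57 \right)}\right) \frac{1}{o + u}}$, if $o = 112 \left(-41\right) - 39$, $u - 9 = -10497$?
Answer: $- \frac{15119}{41902} \approx -0.36082$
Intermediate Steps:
$u = -10488$ ($u = 9 - 10497 = -10488$)
$o = -4631$ ($o = -4592 - 39 = -4631$)
$\frac{1}{\left(41803 + H{\left(60,57 \right)}\right) \frac{1}{o + u}} = \frac{1}{\left(41803 + 99\right) \frac{1}{-4631 - 10488}} = \frac{1}{41902 \frac{1}{-15119}} = \frac{1}{41902 \left(- \frac{1}{15119}\right)} = \frac{1}{- \frac{41902}{15119}} = - \frac{15119}{41902}$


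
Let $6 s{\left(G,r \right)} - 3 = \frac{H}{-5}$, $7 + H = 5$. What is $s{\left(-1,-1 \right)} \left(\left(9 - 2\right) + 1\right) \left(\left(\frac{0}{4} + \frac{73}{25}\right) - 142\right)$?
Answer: $- \frac{78812}{125} \approx -630.5$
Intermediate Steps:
$H = -2$ ($H = -7 + 5 = -2$)
$s{\left(G,r \right)} = \frac{17}{30}$ ($s{\left(G,r \right)} = \frac{1}{2} + \frac{\left(-2\right) \frac{1}{-5}}{6} = \frac{1}{2} + \frac{\left(-2\right) \left(- \frac{1}{5}\right)}{6} = \frac{1}{2} + \frac{1}{6} \cdot \frac{2}{5} = \frac{1}{2} + \frac{1}{15} = \frac{17}{30}$)
$s{\left(-1,-1 \right)} \left(\left(9 - 2\right) + 1\right) \left(\left(\frac{0}{4} + \frac{73}{25}\right) - 142\right) = \frac{17 \left(\left(9 - 2\right) + 1\right)}{30} \left(\left(\frac{0}{4} + \frac{73}{25}\right) - 142\right) = \frac{17 \left(7 + 1\right)}{30} \left(\left(0 \cdot \frac{1}{4} + 73 \cdot \frac{1}{25}\right) - 142\right) = \frac{17}{30} \cdot 8 \left(\left(0 + \frac{73}{25}\right) - 142\right) = \frac{68 \left(\frac{73}{25} - 142\right)}{15} = \frac{68}{15} \left(- \frac{3477}{25}\right) = - \frac{78812}{125}$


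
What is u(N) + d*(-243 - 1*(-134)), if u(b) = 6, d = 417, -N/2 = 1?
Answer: -45447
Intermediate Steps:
N = -2 (N = -2*1 = -2)
u(N) + d*(-243 - 1*(-134)) = 6 + 417*(-243 - 1*(-134)) = 6 + 417*(-243 + 134) = 6 + 417*(-109) = 6 - 45453 = -45447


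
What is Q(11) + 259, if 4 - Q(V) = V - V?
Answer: 263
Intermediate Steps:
Q(V) = 4 (Q(V) = 4 - (V - V) = 4 - 1*0 = 4 + 0 = 4)
Q(11) + 259 = 4 + 259 = 263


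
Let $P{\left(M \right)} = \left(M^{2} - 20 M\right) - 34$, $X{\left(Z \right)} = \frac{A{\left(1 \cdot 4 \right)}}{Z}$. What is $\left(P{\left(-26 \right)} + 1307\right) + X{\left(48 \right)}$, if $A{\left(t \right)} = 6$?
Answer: $\frac{19753}{8} \approx 2469.1$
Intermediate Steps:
$X{\left(Z \right)} = \frac{6}{Z}$
$P{\left(M \right)} = -34 + M^{2} - 20 M$
$\left(P{\left(-26 \right)} + 1307\right) + X{\left(48 \right)} = \left(\left(-34 + \left(-26\right)^{2} - -520\right) + 1307\right) + \frac{6}{48} = \left(\left(-34 + 676 + 520\right) + 1307\right) + 6 \cdot \frac{1}{48} = \left(1162 + 1307\right) + \frac{1}{8} = 2469 + \frac{1}{8} = \frac{19753}{8}$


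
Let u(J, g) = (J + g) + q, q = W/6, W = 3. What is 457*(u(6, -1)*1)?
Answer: 5027/2 ≈ 2513.5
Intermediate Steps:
q = ½ (q = 3/6 = 3*(⅙) = ½ ≈ 0.50000)
u(J, g) = ½ + J + g (u(J, g) = (J + g) + ½ = ½ + J + g)
457*(u(6, -1)*1) = 457*((½ + 6 - 1)*1) = 457*((11/2)*1) = 457*(11/2) = 5027/2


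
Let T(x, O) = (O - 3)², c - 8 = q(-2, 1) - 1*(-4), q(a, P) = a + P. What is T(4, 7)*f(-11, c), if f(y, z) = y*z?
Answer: -1936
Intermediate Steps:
q(a, P) = P + a
c = 11 (c = 8 + ((1 - 2) - 1*(-4)) = 8 + (-1 + 4) = 8 + 3 = 11)
T(x, O) = (-3 + O)²
T(4, 7)*f(-11, c) = (-3 + 7)²*(-11*11) = 4²*(-121) = 16*(-121) = -1936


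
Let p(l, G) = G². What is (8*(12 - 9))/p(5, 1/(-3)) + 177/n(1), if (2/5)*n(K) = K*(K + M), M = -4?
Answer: 962/5 ≈ 192.40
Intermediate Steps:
n(K) = 5*K*(-4 + K)/2 (n(K) = 5*(K*(K - 4))/2 = 5*(K*(-4 + K))/2 = 5*K*(-4 + K)/2)
(8*(12 - 9))/p(5, 1/(-3)) + 177/n(1) = (8*(12 - 9))/((1/(-3))²) + 177/(((5/2)*1*(-4 + 1))) = (8*3)/((-⅓)²) + 177/(((5/2)*1*(-3))) = 24/(⅑) + 177/(-15/2) = 24*9 + 177*(-2/15) = 216 - 118/5 = 962/5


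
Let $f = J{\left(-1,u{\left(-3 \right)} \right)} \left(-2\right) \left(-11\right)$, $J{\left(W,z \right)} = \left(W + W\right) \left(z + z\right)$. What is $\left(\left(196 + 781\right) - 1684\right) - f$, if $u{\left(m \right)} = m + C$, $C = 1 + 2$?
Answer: $-707$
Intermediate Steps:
$C = 3$
$u{\left(m \right)} = 3 + m$ ($u{\left(m \right)} = m + 3 = 3 + m$)
$J{\left(W,z \right)} = 4 W z$ ($J{\left(W,z \right)} = 2 W 2 z = 4 W z$)
$f = 0$ ($f = 4 \left(-1\right) \left(3 - 3\right) \left(-2\right) \left(-11\right) = 4 \left(-1\right) 0 \left(-2\right) \left(-11\right) = 0 \left(-2\right) \left(-11\right) = 0 \left(-11\right) = 0$)
$\left(\left(196 + 781\right) - 1684\right) - f = \left(\left(196 + 781\right) - 1684\right) - 0 = \left(977 - 1684\right) + 0 = -707 + 0 = -707$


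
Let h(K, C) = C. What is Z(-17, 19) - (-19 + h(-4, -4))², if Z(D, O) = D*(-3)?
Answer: -478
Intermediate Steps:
Z(D, O) = -3*D
Z(-17, 19) - (-19 + h(-4, -4))² = -3*(-17) - (-19 - 4)² = 51 - 1*(-23)² = 51 - 1*529 = 51 - 529 = -478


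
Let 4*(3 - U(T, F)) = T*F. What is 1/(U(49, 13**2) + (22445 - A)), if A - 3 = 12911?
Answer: 4/29855 ≈ 0.00013398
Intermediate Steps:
A = 12914 (A = 3 + 12911 = 12914)
U(T, F) = 3 - F*T/4 (U(T, F) = 3 - T*F/4 = 3 - F*T/4)
1/(U(49, 13**2) + (22445 - A)) = 1/((3 - 1/4*13**2*49) + (22445 - 1*12914)) = 1/((3 - 1/4*169*49) + (22445 - 12914)) = 1/((3 - 8281/4) + 9531) = 1/(-8269/4 + 9531) = 1/(29855/4) = 4/29855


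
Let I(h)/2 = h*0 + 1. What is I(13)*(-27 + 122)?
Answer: 190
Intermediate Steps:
I(h) = 2 (I(h) = 2*(h*0 + 1) = 2*(0 + 1) = 2*1 = 2)
I(13)*(-27 + 122) = 2*(-27 + 122) = 2*95 = 190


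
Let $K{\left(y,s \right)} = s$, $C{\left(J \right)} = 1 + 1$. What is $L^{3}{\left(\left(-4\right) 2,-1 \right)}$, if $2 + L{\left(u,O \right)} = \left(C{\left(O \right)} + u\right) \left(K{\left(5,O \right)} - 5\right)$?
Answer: $39304$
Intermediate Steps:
$C{\left(J \right)} = 2$
$L{\left(u,O \right)} = -2 + \left(-5 + O\right) \left(2 + u\right)$ ($L{\left(u,O \right)} = -2 + \left(2 + u\right) \left(O - 5\right) = -2 + \left(2 + u\right) \left(-5 + O\right) = -2 + \left(-5 + O\right) \left(2 + u\right)$)
$L^{3}{\left(\left(-4\right) 2,-1 \right)} = \left(-12 - 5 \left(\left(-4\right) 2\right) + 2 \left(-1\right) - \left(-4\right) 2\right)^{3} = \left(-12 - -40 - 2 - -8\right)^{3} = \left(-12 + 40 - 2 + 8\right)^{3} = 34^{3} = 39304$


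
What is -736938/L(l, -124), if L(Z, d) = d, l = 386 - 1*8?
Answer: 368469/62 ≈ 5943.0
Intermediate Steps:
l = 378 (l = 386 - 8 = 378)
-736938/L(l, -124) = -736938/(-124) = -736938*(-1/124) = 368469/62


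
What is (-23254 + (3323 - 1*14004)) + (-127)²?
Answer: -17806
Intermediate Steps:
(-23254 + (3323 - 1*14004)) + (-127)² = (-23254 + (3323 - 14004)) + 16129 = (-23254 - 10681) + 16129 = -33935 + 16129 = -17806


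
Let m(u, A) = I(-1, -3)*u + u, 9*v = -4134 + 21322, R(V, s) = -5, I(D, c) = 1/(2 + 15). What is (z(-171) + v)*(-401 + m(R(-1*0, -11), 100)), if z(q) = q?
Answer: -108087643/153 ≈ -7.0646e+5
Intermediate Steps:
I(D, c) = 1/17
v = 17188/9 (v = (-4134 + 21322)/9 = (⅑)*17188 = 17188/9 ≈ 1909.8)
m(u, A) = 18*u/17 (m(u, A) = u/17 + u = 18*u/17)
(z(-171) + v)*(-401 + m(R(-1*0, -11), 100)) = (-171 + 17188/9)*(-401 + (18/17)*(-5)) = 15649*(-401 - 90/17)/9 = (15649/9)*(-6907/17) = -108087643/153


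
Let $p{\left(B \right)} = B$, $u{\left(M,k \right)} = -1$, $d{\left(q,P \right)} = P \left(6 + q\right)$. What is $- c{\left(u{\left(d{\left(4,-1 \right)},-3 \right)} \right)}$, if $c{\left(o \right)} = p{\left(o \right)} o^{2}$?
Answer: $1$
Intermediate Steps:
$c{\left(o \right)} = o^{3}$ ($c{\left(o \right)} = o o^{2} = o^{3}$)
$- c{\left(u{\left(d{\left(4,-1 \right)},-3 \right)} \right)} = - \left(-1\right)^{3} = \left(-1\right) \left(-1\right) = 1$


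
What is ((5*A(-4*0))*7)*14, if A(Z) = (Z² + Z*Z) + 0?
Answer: 0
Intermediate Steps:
A(Z) = 2*Z² (A(Z) = (Z² + Z²) + 0 = 2*Z² + 0 = 2*Z²)
((5*A(-4*0))*7)*14 = ((5*(2*(-4*0)²))*7)*14 = ((5*(2*0²))*7)*14 = ((5*(2*0))*7)*14 = ((5*0)*7)*14 = (0*7)*14 = 0*14 = 0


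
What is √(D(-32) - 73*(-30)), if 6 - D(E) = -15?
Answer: √2211 ≈ 47.021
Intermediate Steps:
D(E) = 21 (D(E) = 6 - 1*(-15) = 6 + 15 = 21)
√(D(-32) - 73*(-30)) = √(21 - 73*(-30)) = √(21 + 2190) = √2211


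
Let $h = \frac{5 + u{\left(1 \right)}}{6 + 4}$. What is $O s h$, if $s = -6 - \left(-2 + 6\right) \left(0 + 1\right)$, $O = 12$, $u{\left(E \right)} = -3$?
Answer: $-24$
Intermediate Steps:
$h = \frac{1}{5}$ ($h = \frac{5 - 3}{6 + 4} = \frac{2}{10} = 2 \cdot \frac{1}{10} = \frac{1}{5} \approx 0.2$)
$s = -10$ ($s = -6 - 4 \cdot 1 = -6 - 4 = -10$)
$O s h = 12 \left(-10\right) \frac{1}{5} = \left(-120\right) \frac{1}{5} = -24$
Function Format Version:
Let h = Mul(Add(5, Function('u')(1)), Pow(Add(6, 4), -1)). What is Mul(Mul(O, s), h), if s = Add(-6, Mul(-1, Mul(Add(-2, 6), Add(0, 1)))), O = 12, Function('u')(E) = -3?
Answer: -24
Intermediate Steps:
h = Rational(1, 5) (h = Mul(Add(5, -3), Pow(Add(6, 4), -1)) = Mul(2, Pow(10, -1)) = Mul(2, Rational(1, 10)) = Rational(1, 5) ≈ 0.20000)
s = -10 (s = Add(-6, Mul(-1, Mul(4, 1))) = Add(-6, Mul(-1, 4)) = Add(-6, -4) = -10)
Mul(Mul(O, s), h) = Mul(Mul(12, -10), Rational(1, 5)) = Mul(-120, Rational(1, 5)) = -24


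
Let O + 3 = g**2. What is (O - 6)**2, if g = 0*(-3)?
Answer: 81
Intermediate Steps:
g = 0
O = -3 (O = -3 + 0**2 = -3 + 0 = -3)
(O - 6)**2 = (-3 - 6)**2 = (-9)**2 = 81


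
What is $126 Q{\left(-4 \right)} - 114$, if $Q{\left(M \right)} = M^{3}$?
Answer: $-8178$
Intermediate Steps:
$126 Q{\left(-4 \right)} - 114 = 126 \left(-4\right)^{3} - 114 = 126 \left(-64\right) - 114 = -8064 - 114 = -8178$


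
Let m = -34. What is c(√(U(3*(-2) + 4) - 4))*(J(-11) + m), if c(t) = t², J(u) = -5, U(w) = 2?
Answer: 78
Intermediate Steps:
c(√(U(3*(-2) + 4) - 4))*(J(-11) + m) = (√(2 - 4))²*(-5 - 34) = (√(-2))²*(-39) = (I*√2)²*(-39) = -2*(-39) = 78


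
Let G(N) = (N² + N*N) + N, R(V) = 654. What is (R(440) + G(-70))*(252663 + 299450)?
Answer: 5733141392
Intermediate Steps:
G(N) = N + 2*N² (G(N) = (N² + N²) + N = 2*N² + N = N + 2*N²)
(R(440) + G(-70))*(252663 + 299450) = (654 - 70*(1 + 2*(-70)))*(252663 + 299450) = (654 - 70*(1 - 140))*552113 = (654 - 70*(-139))*552113 = (654 + 9730)*552113 = 10384*552113 = 5733141392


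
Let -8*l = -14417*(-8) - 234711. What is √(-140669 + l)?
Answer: I*√2011954/4 ≈ 354.61*I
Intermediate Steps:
l = 119375/8 (l = -(-14417*(-8) - 234711)/8 = -(115336 - 234711)/8 = -⅛*(-119375) = 119375/8 ≈ 14922.)
√(-140669 + l) = √(-140669 + 119375/8) = √(-1005977/8) = I*√2011954/4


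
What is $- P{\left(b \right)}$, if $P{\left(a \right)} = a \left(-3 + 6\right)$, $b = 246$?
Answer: $-738$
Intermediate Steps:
$P{\left(a \right)} = 3 a$ ($P{\left(a \right)} = a 3 = 3 a$)
$- P{\left(b \right)} = - 3 \cdot 246 = \left(-1\right) 738 = -738$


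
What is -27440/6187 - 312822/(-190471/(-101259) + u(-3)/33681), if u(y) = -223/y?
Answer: -1100161292657550401/6622957334215 ≈ -1.6611e+5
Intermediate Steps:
-27440/6187 - 312822/(-190471/(-101259) + u(-3)/33681) = -27440/6187 - 312822/(-190471/(-101259) - 223/(-3)/33681) = -27440*1/6187 - 312822/(-190471*(-1/101259) - 223*(-1/3)*(1/33681)) = -27440/6187 - 312822/(190471/101259 + (223/3)*(1/33681)) = -27440/6187 - 312822/(190471/101259 + 223/101043) = -27440/6187 - 312822/2140926890/1136834793 = -27440/6187 - 312822*1136834793/2140926890 = -27440/6187 - 177813466807923/1070463445 = -1100161292657550401/6622957334215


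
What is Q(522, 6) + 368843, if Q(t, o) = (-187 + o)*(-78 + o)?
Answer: 381875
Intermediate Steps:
Q(522, 6) + 368843 = (14586 + 6² - 265*6) + 368843 = (14586 + 36 - 1590) + 368843 = 13032 + 368843 = 381875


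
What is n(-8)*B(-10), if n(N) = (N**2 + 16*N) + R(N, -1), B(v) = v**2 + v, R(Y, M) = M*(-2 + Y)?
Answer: -4860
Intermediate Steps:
B(v) = v + v**2
n(N) = 2 + N**2 + 15*N (n(N) = (N**2 + 16*N) - (-2 + N) = (N**2 + 16*N) + (2 - N) = 2 + N**2 + 15*N)
n(-8)*B(-10) = (2 + (-8)**2 + 15*(-8))*(-10*(1 - 10)) = (2 + 64 - 120)*(-10*(-9)) = -54*90 = -4860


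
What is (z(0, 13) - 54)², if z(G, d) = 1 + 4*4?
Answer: 1369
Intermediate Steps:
z(G, d) = 17 (z(G, d) = 1 + 16 = 17)
(z(0, 13) - 54)² = (17 - 54)² = (-37)² = 1369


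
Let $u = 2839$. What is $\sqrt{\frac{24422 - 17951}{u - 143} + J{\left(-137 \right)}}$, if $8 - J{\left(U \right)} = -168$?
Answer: $\frac{\sqrt{324171758}}{1348} \approx 13.357$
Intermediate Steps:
$J{\left(U \right)} = 176$ ($J{\left(U \right)} = 8 - -168 = 8 + 168 = 176$)
$\sqrt{\frac{24422 - 17951}{u - 143} + J{\left(-137 \right)}} = \sqrt{\frac{24422 - 17951}{2839 - 143} + 176} = \sqrt{\frac{6471}{2696} + 176} = \sqrt{\frac{480967}{2696}} = \frac{\sqrt{324171758}}{1348}$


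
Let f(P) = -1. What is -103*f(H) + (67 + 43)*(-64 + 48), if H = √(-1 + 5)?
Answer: -1657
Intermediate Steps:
H = 2 (H = √4 = 2)
-103*f(H) + (67 + 43)*(-64 + 48) = -103*(-1) + (67 + 43)*(-64 + 48) = 103 + 110*(-16) = 103 - 1760 = -1657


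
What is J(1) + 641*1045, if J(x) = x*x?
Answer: 669846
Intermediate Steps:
J(x) = x²
J(1) + 641*1045 = 1² + 641*1045 = 1 + 669845 = 669846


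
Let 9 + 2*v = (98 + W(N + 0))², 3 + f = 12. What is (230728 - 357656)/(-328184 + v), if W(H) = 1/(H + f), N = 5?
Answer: 49755776/126764763 ≈ 0.39250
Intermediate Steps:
f = 9 (f = -3 + 12 = 9)
W(H) = 1/(9 + H) (W(H) = 1/(H + 9) = 1/(9 + H))
v = 1883365/392 (v = -9/2 + (98 + 1/(9 + (5 + 0)))²/2 = -9/2 + (98 + 1/(9 + 5))²/2 = -9/2 + (98 + 1/14)²/2 = -9/2 + (1373/14)²/2 = -9/2 + (½)*(1885129/196) = -9/2 + 1885129/392 = 1883365/392 ≈ 4804.5)
(230728 - 357656)/(-328184 + v) = (230728 - 357656)/(-328184 + 1883365/392) = -126928/(-126764763/392) = -126928*(-392/126764763) = 49755776/126764763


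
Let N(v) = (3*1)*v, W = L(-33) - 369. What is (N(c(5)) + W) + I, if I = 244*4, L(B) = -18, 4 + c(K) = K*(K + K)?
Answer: 727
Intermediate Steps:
c(K) = -4 + 2*K² (c(K) = -4 + K*(K + K) = -4 + K*(2*K) = -4 + 2*K²)
I = 976
W = -387 (W = -18 - 369 = -387)
N(v) = 3*v
(N(c(5)) + W) + I = (3*(-4 + 2*5²) - 387) + 976 = (3*(-4 + 2*25) - 387) + 976 = (3*(-4 + 50) - 387) + 976 = (3*46 - 387) + 976 = (138 - 387) + 976 = -249 + 976 = 727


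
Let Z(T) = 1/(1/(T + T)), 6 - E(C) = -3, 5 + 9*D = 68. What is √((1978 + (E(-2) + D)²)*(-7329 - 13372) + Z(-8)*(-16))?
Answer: I*√46245778 ≈ 6800.4*I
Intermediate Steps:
D = 7 (D = -5/9 + (⅑)*68 = -5/9 + 68/9 = 7)
E(C) = 9 (E(C) = 6 - 1*(-3) = 6 + 3 = 9)
Z(T) = 2*T (Z(T) = 1/(1/(2*T)) = 2*T)
√((1978 + (E(-2) + D)²)*(-7329 - 13372) + Z(-8)*(-16)) = √((1978 + (9 + 7)²)*(-7329 - 13372) + (2*(-8))*(-16)) = √((1978 + 16²)*(-20701) - 16*(-16)) = √((1978 + 256)*(-20701) + 256) = √(2234*(-20701) + 256) = √(-46246034 + 256) = √(-46245778) = I*√46245778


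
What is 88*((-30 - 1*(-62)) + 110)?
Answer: 12496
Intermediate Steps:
88*((-30 - 1*(-62)) + 110) = 88*((-30 + 62) + 110) = 88*(32 + 110) = 88*142 = 12496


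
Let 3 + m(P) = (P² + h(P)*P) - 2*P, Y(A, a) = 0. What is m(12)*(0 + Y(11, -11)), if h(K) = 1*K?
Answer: 0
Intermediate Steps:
h(K) = K
m(P) = -3 - 2*P + 2*P² (m(P) = -3 + ((P² + P*P) - 2*P) = -3 + ((P² + P²) - 2*P) = -3 + (2*P² - 2*P) = -3 + (-2*P + 2*P²) = -3 - 2*P + 2*P²)
m(12)*(0 + Y(11, -11)) = (-3 - 2*12 + 2*12²)*(0 + 0) = (-3 - 24 + 2*144)*0 = (-3 - 24 + 288)*0 = 261*0 = 0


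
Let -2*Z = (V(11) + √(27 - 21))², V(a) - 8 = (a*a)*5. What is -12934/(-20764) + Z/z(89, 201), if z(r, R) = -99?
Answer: 33642901/17721 + 613*√6/99 ≈ 1913.6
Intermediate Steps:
V(a) = 8 + 5*a² (V(a) = 8 + (a*a)*5 = 8 + a²*5 = 8 + 5*a²)
Z = -(613 + √6)²/2 (Z = -((8 + 5*11²) + √(27 - 21))²/2 = -((8 + 5*121) + √6)²/2 = -((8 + 605) + √6)²/2 = -(613 + √6)²/2 ≈ -1.8939e+5)
-12934/(-20764) + Z/z(89, 201) = -12934/(-20764) - (613 + √6)²/2/(-99) = -12934*(-1/20764) - (613 + √6)²/2*(-1/99) = 223/358 + (613 + √6)²/198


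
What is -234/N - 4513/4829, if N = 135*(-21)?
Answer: -1296041/1521135 ≈ -0.85202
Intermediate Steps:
N = -2835
-234/N - 4513/4829 = -234/(-2835) - 4513/4829 = -234*(-1/2835) - 4513*1/4829 = 26/315 - 4513/4829 = -1296041/1521135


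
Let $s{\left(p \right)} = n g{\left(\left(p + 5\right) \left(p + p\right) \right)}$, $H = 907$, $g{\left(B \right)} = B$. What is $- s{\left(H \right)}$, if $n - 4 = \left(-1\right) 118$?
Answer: $188597952$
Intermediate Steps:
$n = -114$ ($n = 4 - 118 = -114$)
$s{\left(p \right)} = - 228 p \left(5 + p\right)$ ($s{\left(p \right)} = - 114 \left(p + 5\right) \left(p + p\right) = - 114 \left(5 + p\right) 2 p = - 114 \cdot 2 p \left(5 + p\right) = - 228 p \left(5 + p\right)$)
$- s{\left(H \right)} = - \left(-228\right) 907 \left(5 + 907\right) = - \left(-228\right) 907 \cdot 912 = \left(-1\right) \left(-188597952\right) = 188597952$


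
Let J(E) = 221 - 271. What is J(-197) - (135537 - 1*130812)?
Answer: -4775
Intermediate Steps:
J(E) = -50
J(-197) - (135537 - 1*130812) = -50 - (135537 - 1*130812) = -50 - (135537 - 130812) = -50 - 1*4725 = -50 - 4725 = -4775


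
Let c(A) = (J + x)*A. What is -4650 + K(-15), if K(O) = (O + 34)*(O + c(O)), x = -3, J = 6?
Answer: -5790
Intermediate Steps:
c(A) = 3*A (c(A) = (6 - 3)*A = 3*A)
K(O) = 4*O*(34 + O) (K(O) = (O + 34)*(O + 3*O) = (34 + O)*(4*O) = 4*O*(34 + O))
-4650 + K(-15) = -4650 + 4*(-15)*(34 - 15) = -4650 + 4*(-15)*19 = -4650 - 1140 = -5790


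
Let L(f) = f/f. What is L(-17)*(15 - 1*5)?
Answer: 10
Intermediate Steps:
L(f) = 1
L(-17)*(15 - 1*5) = 1*(15 - 1*5) = 1*(15 - 5) = 1*10 = 10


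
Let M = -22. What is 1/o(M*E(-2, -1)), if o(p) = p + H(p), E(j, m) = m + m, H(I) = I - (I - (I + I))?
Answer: 1/132 ≈ 0.0075758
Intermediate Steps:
H(I) = 2*I (H(I) = I - (I - 2*I) = I - (-1)*I = I + I = 2*I)
E(j, m) = 2*m
o(p) = 3*p (o(p) = p + 2*p = 3*p)
1/o(M*E(-2, -1)) = 1/(3*(-44*(-1))) = 1/(3*(-22*(-2))) = 1/(3*44) = 1/132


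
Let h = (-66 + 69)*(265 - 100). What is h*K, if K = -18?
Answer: -8910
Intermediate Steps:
h = 495 (h = 3*165 = 495)
h*K = 495*(-18) = -8910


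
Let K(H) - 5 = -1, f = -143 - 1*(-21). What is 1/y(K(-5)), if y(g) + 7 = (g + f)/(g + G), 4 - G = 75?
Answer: -67/351 ≈ -0.19088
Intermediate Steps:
f = -122 (f = -143 + 21 = -122)
K(H) = 4 (K(H) = 5 - 1 = 4)
G = -71 (G = 4 - 1*75 = 4 - 75 = -71)
y(g) = -7 + (-122 + g)/(-71 + g) (y(g) = -7 + (g - 122)/(g - 71) = -7 + (-122 + g)/(-71 + g))
1/y(K(-5)) = 1/(3*(125 - 2*4)/(-71 + 4)) = 1/(3*(125 - 8)/(-67)) = 1/(3*(-1/67)*117) = 1/(-351/67) = -67/351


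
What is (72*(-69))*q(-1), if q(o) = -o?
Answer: -4968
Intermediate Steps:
(72*(-69))*q(-1) = (72*(-69))*(-1*(-1)) = -4968*1 = -4968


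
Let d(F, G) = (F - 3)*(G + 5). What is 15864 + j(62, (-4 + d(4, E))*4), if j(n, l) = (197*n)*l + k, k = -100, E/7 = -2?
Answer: -619364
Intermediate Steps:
E = -14 (E = 7*(-2) = -14)
d(F, G) = (-3 + F)*(5 + G)
j(n, l) = -100 + 197*l*n (j(n, l) = (197*n)*l - 100 = 197*l*n - 100 = -100 + 197*l*n)
15864 + j(62, (-4 + d(4, E))*4) = 15864 + (-100 + 197*((-4 + (-15 - 3*(-14) + 5*4 + 4*(-14)))*4)*62) = 15864 + (-100 + 197*((-4 + (-15 + 42 + 20 - 56))*4)*62) = 15864 + (-100 + 197*((-4 - 9)*4)*62) = 15864 + (-100 + 197*(-13*4)*62) = 15864 + (-100 + 197*(-52)*62) = 15864 + (-100 - 635128) = 15864 - 635228 = -619364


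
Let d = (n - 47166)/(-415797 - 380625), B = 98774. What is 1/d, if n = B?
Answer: -398211/25804 ≈ -15.432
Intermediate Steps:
n = 98774
d = -25804/398211 (d = (98774 - 47166)/(-415797 - 380625) = 51608/(-796422) = 51608*(-1/796422) = -25804/398211 ≈ -0.064800)
1/d = 1/(-25804/398211) = -398211/25804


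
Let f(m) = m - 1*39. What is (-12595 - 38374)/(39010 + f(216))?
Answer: -50969/39187 ≈ -1.3007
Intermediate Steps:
f(m) = -39 + m (f(m) = m - 39 = -39 + m)
(-12595 - 38374)/(39010 + f(216)) = (-12595 - 38374)/(39010 + (-39 + 216)) = -50969/(39010 + 177) = -50969/39187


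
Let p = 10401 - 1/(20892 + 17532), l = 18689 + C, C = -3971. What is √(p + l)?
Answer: √9271446602730/19212 ≈ 158.49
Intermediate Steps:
l = 14718 (l = 18689 - 3971 = 14718)
p = 399648023/38424 (p = 10401 - 1/38424 = 399648023/38424 ≈ 10401.)
√(p + l) = √(399648023/38424 + 14718) = √(965172455/38424) = √9271446602730/19212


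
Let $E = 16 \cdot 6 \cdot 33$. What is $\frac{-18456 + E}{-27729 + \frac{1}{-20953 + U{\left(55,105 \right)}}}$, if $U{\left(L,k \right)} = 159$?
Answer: $\frac{317898672}{576596827} \approx 0.55134$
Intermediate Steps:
$E = 3168$ ($E = 96 \cdot 33 = 3168$)
$\frac{-18456 + E}{-27729 + \frac{1}{-20953 + U{\left(55,105 \right)}}} = \frac{-18456 + 3168}{-27729 + \frac{1}{-20953 + 159}} = - \frac{15288}{-27729 + \frac{1}{-20794}} = - \frac{15288}{-27729 - \frac{1}{20794}} = - \frac{15288}{- \frac{576596827}{20794}} = \left(-15288\right) \left(- \frac{20794}{576596827}\right) = \frac{317898672}{576596827}$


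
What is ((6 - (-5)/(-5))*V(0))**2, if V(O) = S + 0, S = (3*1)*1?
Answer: 225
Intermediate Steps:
S = 3 (S = 3*1 = 3)
V(O) = 3 (V(O) = 3 + 0 = 3)
((6 - (-5)/(-5))*V(0))**2 = ((6 - (-5)/(-5))*3)**2 = ((6 - (-5)*(-1)/5)*3)**2 = ((6 - 1*1)*3)**2 = ((6 - 1)*3)**2 = (5*3)**2 = 15**2 = 225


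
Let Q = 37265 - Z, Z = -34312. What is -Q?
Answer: -71577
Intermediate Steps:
Q = 71577 (Q = 37265 - 1*(-34312) = 37265 + 34312 = 71577)
-Q = -1*71577 = -71577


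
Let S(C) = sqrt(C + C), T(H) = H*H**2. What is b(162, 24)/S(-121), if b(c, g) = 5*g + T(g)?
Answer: -6972*I*sqrt(2)/11 ≈ -896.35*I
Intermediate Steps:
T(H) = H**3
S(C) = sqrt(2)*sqrt(C) (S(C) = sqrt(2*C) = sqrt(2)*sqrt(C))
b(c, g) = g**3 + 5*g (b(c, g) = 5*g + g**3 = g**3 + 5*g)
b(162, 24)/S(-121) = (24*(5 + 24**2))/((sqrt(2)*sqrt(-121))) = (24*(5 + 576))/((sqrt(2)*(11*I))) = (24*581)/((11*I*sqrt(2))) = 13944*(-I*sqrt(2)/22) = -6972*I*sqrt(2)/11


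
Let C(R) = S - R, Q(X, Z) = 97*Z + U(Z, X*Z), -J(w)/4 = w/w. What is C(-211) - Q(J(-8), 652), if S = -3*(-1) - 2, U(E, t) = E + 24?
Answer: -63708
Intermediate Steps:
U(E, t) = 24 + E
J(w) = -4 (J(w) = -4*w/w = -4*1 = -4)
Q(X, Z) = 24 + 98*Z (Q(X, Z) = 97*Z + (24 + Z) = 24 + 98*Z)
S = 1 (S = 3 - 2 = 1)
C(R) = 1 - R
C(-211) - Q(J(-8), 652) = (1 - 1*(-211)) - (24 + 98*652) = (1 + 211) - (24 + 63896) = 212 - 1*63920 = 212 - 63920 = -63708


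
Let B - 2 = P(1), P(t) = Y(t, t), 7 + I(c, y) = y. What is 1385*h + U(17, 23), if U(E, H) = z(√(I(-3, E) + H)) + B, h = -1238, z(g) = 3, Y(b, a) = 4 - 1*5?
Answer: -1714626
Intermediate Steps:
Y(b, a) = -1 (Y(b, a) = 4 - 5 = -1)
I(c, y) = -7 + y
P(t) = -1
B = 1 (B = 2 - 1 = 1)
U(E, H) = 4 (U(E, H) = 3 + 1 = 4)
1385*h + U(17, 23) = 1385*(-1238) + 4 = -1714630 + 4 = -1714626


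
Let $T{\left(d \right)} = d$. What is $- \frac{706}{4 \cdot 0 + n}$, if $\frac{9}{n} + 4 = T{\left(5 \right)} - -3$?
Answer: $- \frac{2824}{9} \approx -313.78$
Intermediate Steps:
$n = \frac{9}{4}$ ($n = \frac{9}{-4 + \left(5 - -3\right)} = \frac{9}{-4 + \left(5 + 3\right)} = \frac{9}{-4 + 8} = \frac{9}{4} \approx 2.25$)
$- \frac{706}{4 \cdot 0 + n} = - \frac{706}{4 \cdot 0 + \frac{9}{4}} = - \frac{706}{0 + \frac{9}{4}} = - \frac{706}{\frac{9}{4}} = \left(-706\right) \frac{4}{9} = - \frac{2824}{9}$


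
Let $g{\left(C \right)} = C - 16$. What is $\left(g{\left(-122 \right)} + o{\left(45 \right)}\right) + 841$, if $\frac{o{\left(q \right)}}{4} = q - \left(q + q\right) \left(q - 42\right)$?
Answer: $-197$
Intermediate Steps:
$o{\left(q \right)} = 4 q - 8 q \left(-42 + q\right)$ ($o{\left(q \right)} = 4 \left(q - \left(q + q\right) \left(q - 42\right)\right) = 4 \left(q - 2 q \left(-42 + q\right)\right) = 4 q - 8 q \left(-42 + q\right)$)
$g{\left(C \right)} = -16 + C$ ($g{\left(C \right)} = C - 16 = -16 + C$)
$\left(g{\left(-122 \right)} + o{\left(45 \right)}\right) + 841 = \left(\left(-16 - 122\right) + 4 \cdot 45 \left(85 - 90\right)\right) + 841 = \left(-138 + 4 \cdot 45 \left(85 - 90\right)\right) + 841 = \left(-138 + 4 \cdot 45 \left(-5\right)\right) + 841 = \left(-138 - 900\right) + 841 = -1038 + 841 = -197$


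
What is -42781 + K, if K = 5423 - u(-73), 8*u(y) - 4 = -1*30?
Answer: -149419/4 ≈ -37355.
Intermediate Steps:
u(y) = -13/4 (u(y) = ½ + (-1*30)/8 = ½ + (⅛)*(-30) = ½ - 15/4 = -13/4)
K = 21705/4 (K = 5423 - 1*(-13/4) = 5423 + 13/4 = 21705/4 ≈ 5426.3)
-42781 + K = -42781 + 21705/4 = -149419/4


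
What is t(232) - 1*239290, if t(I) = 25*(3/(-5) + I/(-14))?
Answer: -1678035/7 ≈ -2.3972e+5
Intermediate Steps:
t(I) = -15 - 25*I/14 (t(I) = 25*(3*(-⅕) + I*(-1/14)) = 25*(-⅗ - I/14) = -15 - 25*I/14)
t(232) - 1*239290 = (-15 - 25/14*232) - 1*239290 = (-15 - 2900/7) - 239290 = -3005/7 - 239290 = -1678035/7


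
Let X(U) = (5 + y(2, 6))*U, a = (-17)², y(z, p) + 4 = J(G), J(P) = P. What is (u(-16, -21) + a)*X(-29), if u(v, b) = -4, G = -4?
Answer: 24795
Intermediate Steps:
y(z, p) = -8 (y(z, p) = -4 - 4 = -8)
a = 289
X(U) = -3*U (X(U) = (5 - 8)*U = -3*U)
(u(-16, -21) + a)*X(-29) = (-4 + 289)*(-3*(-29)) = 285*87 = 24795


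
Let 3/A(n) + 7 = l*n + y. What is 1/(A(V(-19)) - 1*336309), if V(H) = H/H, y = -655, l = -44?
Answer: -706/237434157 ≈ -2.9735e-6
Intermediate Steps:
V(H) = 1
A(n) = 3/(-662 - 44*n) (A(n) = 3/(-7 + (-44*n - 655)) = 3/(-7 + (-655 - 44*n)) = 3/(-662 - 44*n))
1/(A(V(-19)) - 1*336309) = 1/(-3/(662 + 44*1) - 1*336309) = 1/(-3/(662 + 44) - 336309) = 1/(-3/706 - 336309) = 1/(-237434157/706) = -706/237434157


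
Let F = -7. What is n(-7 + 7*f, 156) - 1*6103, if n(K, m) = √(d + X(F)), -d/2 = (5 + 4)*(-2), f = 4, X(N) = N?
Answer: -6103 + √29 ≈ -6097.6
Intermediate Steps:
d = 36 (d = -2*(5 + 4)*(-2) = -18*(-2) = -2*(-18) = 36)
n(K, m) = √29 (n(K, m) = √(36 - 7) = √29)
n(-7 + 7*f, 156) - 1*6103 = √29 - 1*6103 = √29 - 6103 = -6103 + √29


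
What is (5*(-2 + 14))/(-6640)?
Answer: -3/332 ≈ -0.0090361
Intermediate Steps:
(5*(-2 + 14))/(-6640) = (5*12)*(-1/6640) = 60*(-1/6640) = -3/332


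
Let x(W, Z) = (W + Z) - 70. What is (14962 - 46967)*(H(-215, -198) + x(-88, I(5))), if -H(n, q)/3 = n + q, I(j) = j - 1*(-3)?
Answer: -34853445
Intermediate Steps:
I(j) = 3 + j (I(j) = j + 3 = 3 + j)
H(n, q) = -3*n - 3*q (H(n, q) = -3*(n + q) = -3*n - 3*q)
x(W, Z) = -70 + W + Z
(14962 - 46967)*(H(-215, -198) + x(-88, I(5))) = (14962 - 46967)*((-3*(-215) - 3*(-198)) + (-70 - 88 + (3 + 5))) = -32005*((645 + 594) + (-70 - 88 + 8)) = -32005*(1239 - 150) = -32005*1089 = -34853445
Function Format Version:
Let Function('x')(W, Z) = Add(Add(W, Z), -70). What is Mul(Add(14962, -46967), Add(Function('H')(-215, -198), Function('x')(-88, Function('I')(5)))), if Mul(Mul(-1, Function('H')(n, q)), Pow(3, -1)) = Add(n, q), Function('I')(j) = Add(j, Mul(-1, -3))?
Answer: -34853445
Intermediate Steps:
Function('I')(j) = Add(3, j) (Function('I')(j) = Add(j, 3) = Add(3, j))
Function('H')(n, q) = Add(Mul(-3, n), Mul(-3, q)) (Function('H')(n, q) = Mul(-3, Add(n, q)) = Add(Mul(-3, n), Mul(-3, q)))
Function('x')(W, Z) = Add(-70, W, Z)
Mul(Add(14962, -46967), Add(Function('H')(-215, -198), Function('x')(-88, Function('I')(5)))) = Mul(Add(14962, -46967), Add(Add(Mul(-3, -215), Mul(-3, -198)), Add(-70, -88, Add(3, 5)))) = Mul(-32005, Add(Add(645, 594), Add(-70, -88, 8))) = Mul(-32005, Add(1239, -150)) = Mul(-32005, 1089) = -34853445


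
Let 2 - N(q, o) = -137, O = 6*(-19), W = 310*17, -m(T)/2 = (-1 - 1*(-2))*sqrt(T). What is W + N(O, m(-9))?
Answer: 5409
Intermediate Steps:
m(T) = -2*sqrt(T) (m(T) = -2*(-1 - 1*(-2))*sqrt(T) = -2*(-1 + 2)*sqrt(T) = -2*sqrt(T))
W = 5270
O = -114
N(q, o) = 139 (N(q, o) = 2 - 1*(-137) = 2 + 137 = 139)
W + N(O, m(-9)) = 5270 + 139 = 5409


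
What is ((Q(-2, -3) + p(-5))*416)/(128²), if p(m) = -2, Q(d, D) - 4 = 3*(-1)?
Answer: -13/512 ≈ -0.025391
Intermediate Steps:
Q(d, D) = 1 (Q(d, D) = 4 + 3*(-1) = 4 - 3 = 1)
((Q(-2, -3) + p(-5))*416)/(128²) = ((1 - 2)*416)/(128²) = -1*416/16384 = -416*1/16384 = -13/512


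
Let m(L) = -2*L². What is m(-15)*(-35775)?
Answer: 16098750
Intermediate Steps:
m(-15)*(-35775) = -2*(-15)²*(-35775) = -2*225*(-35775) = -450*(-35775) = 16098750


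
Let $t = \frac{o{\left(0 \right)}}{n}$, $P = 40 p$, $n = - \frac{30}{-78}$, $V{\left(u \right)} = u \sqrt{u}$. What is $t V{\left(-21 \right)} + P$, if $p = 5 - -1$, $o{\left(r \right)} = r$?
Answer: $240$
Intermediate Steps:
$V{\left(u \right)} = u^{\frac{3}{2}}$
$p = 6$ ($p = 5 + 1 = 6$)
$n = \frac{5}{13}$ ($n = \left(-30\right) \left(- \frac{1}{78}\right) = \frac{5}{13} \approx 0.38462$)
$P = 240$ ($P = 40 \cdot 6 = 240$)
$t = 0$ ($t = \frac{0}{\frac{5}{13}} = 0 \cdot \frac{13}{5} = 0$)
$t V{\left(-21 \right)} + P = 0 \left(-21\right)^{\frac{3}{2}} + 240 = 0 \left(- 21 i \sqrt{21}\right) + 240 = 0 + 240 = 240$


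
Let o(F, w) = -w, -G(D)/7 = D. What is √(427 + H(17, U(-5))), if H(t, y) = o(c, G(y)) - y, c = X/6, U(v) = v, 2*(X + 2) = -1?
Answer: √397 ≈ 19.925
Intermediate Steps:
X = -5/2 (X = -2 + (½)*(-1) = -2 - ½ = -5/2 ≈ -2.5000)
c = -5/12 (c = -5/2/6 = -5/2*⅙ = -5/12 ≈ -0.41667)
G(D) = -7*D
H(t, y) = 6*y (H(t, y) = -(-7)*y - y = 7*y - y = 6*y)
√(427 + H(17, U(-5))) = √(427 + 6*(-5)) = √(427 - 30) = √397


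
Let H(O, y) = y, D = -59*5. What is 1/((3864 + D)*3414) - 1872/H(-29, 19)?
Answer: -22809507533/231506754 ≈ -98.526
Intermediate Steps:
D = -295
1/((3864 + D)*3414) - 1872/H(-29, 19) = 1/((3864 - 295)*3414) - 1872/19 = (1/3414)/3569 - 1872*1/19 = (1/3569)*(1/3414) - 1872/19 = 1/12184566 - 1872/19 = -22809507533/231506754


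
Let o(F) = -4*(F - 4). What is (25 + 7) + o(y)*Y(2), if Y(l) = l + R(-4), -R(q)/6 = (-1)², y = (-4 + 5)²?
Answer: -16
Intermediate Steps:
y = 1 (y = 1² = 1)
R(q) = -6 (R(q) = -6*(-1)² = -6*1 = -6)
Y(l) = -6 + l (Y(l) = l - 6 = -6 + l)
o(F) = 16 - 4*F (o(F) = -4*(-4 + F) = 16 - 4*F)
(25 + 7) + o(y)*Y(2) = (25 + 7) + (16 - 4*1)*(-6 + 2) = 32 + (16 - 4)*(-4) = 32 + 12*(-4) = 32 - 48 = -16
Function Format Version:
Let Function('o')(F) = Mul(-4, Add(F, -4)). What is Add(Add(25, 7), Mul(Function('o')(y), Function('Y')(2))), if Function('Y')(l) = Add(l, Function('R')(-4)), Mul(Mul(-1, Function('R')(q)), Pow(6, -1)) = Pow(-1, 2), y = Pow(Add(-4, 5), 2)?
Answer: -16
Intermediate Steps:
y = 1 (y = Pow(1, 2) = 1)
Function('R')(q) = -6 (Function('R')(q) = Mul(-6, Pow(-1, 2)) = Mul(-6, 1) = -6)
Function('Y')(l) = Add(-6, l) (Function('Y')(l) = Add(l, -6) = Add(-6, l))
Function('o')(F) = Add(16, Mul(-4, F)) (Function('o')(F) = Mul(-4, Add(-4, F)) = Add(16, Mul(-4, F)))
Add(Add(25, 7), Mul(Function('o')(y), Function('Y')(2))) = Add(Add(25, 7), Mul(Add(16, Mul(-4, 1)), Add(-6, 2))) = Add(32, Mul(Add(16, -4), -4)) = Add(32, Mul(12, -4)) = Add(32, -48) = -16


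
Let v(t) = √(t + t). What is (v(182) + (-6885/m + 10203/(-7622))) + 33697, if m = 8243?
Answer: 2116983454963/62828146 + 2*√91 ≈ 33714.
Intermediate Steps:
v(t) = √2*√t (v(t) = √(2*t) = √2*√t)
(v(182) + (-6885/m + 10203/(-7622))) + 33697 = (√2*√182 + (-6885/8243 + 10203/(-7622))) + 33697 = (2*√91 + (-6885*1/8243 + 10203*(-1/7622))) + 33697 = (2*√91 + (-6885/8243 - 10203/7622)) + 33697 = (2*√91 - 136580799/62828146) + 33697 = (-136580799/62828146 + 2*√91) + 33697 = 2116983454963/62828146 + 2*√91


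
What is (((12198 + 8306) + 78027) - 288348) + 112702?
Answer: -77115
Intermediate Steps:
(((12198 + 8306) + 78027) - 288348) + 112702 = ((20504 + 78027) - 288348) + 112702 = (98531 - 288348) + 112702 = -189817 + 112702 = -77115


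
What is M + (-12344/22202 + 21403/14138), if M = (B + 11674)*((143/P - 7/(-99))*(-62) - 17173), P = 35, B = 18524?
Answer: -13630977023563311881/25896079770 ≈ -5.2637e+8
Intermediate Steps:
M = -86851416622/165 (M = (18524 + 11674)*((143/35 - 7/(-99))*(-62) - 17173) = 30198*((143*(1/35) - 7*(-1/99))*(-62) - 17173) = 30198*((143/35 + 7/99)*(-62) - 17173) = 30198*((14402/3465)*(-62) - 17173) = 30198*(-892924/3465 - 17173) = 30198*(-60397369/3465) = -86851416622/165 ≈ -5.2637e+8)
M + (-12344/22202 + 21403/14138) = -86851416622/165 + (-12344/22202 + 21403/14138) = -86851416622/165 + (-12344*1/22202 + 21403*(1/14138)) = -86851416622/165 + (-6172/11101 + 21403/14138) = -86851416622/165 + 150334967/156945938 = -13630977023563311881/25896079770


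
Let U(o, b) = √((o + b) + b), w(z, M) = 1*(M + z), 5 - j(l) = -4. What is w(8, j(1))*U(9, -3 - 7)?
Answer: 17*I*√11 ≈ 56.383*I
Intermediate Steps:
j(l) = 9 (j(l) = 5 - 1*(-4) = 5 + 4 = 9)
w(z, M) = M + z
U(o, b) = √(o + 2*b) (U(o, b) = √((b + o) + b) = √(o + 2*b))
w(8, j(1))*U(9, -3 - 7) = (9 + 8)*√(9 + 2*(-3 - 7)) = 17*√(9 + 2*(-10)) = 17*√(9 - 20) = 17*√(-11) = 17*(I*√11) = 17*I*√11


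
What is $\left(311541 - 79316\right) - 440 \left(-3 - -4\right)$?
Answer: $231785$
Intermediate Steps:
$\left(311541 - 79316\right) - 440 \left(-3 - -4\right) = 232225 - 440 \left(-3 + 4\right) = 232225 - 440 = 231785$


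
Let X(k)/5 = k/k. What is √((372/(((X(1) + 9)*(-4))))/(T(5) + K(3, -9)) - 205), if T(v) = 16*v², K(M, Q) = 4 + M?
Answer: I*√6656306734/5698 ≈ 14.318*I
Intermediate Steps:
X(k) = 5 (X(k) = 5*(k/k) = 5*1 = 5)
√((372/(((X(1) + 9)*(-4))))/(T(5) + K(3, -9)) - 205) = √((372/(((5 + 9)*(-4))))/(16*5² + (4 + 3)) - 205) = √((372/((14*(-4))))/(16*25 + 7) - 205) = √((372/(-56))/(400 + 7) - 205) = √((372*(-1/56))/407 - 205) = √(-93/14*1/407 - 205) = √(-93/5698 - 205) = √(-1168183/5698) = I*√6656306734/5698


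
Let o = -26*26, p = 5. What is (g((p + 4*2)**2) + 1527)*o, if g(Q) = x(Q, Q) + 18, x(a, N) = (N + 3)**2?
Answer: -21043204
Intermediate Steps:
x(a, N) = (3 + N)**2
g(Q) = 18 + (3 + Q)**2 (g(Q) = (3 + Q)**2 + 18 = 18 + (3 + Q)**2)
o = -676
(g((p + 4*2)**2) + 1527)*o = ((18 + (3 + (5 + 4*2)**2)**2) + 1527)*(-676) = ((18 + (3 + (5 + 8)**2)**2) + 1527)*(-676) = ((18 + (3 + 13**2)**2) + 1527)*(-676) = ((18 + (3 + 169)**2) + 1527)*(-676) = ((18 + 172**2) + 1527)*(-676) = ((18 + 29584) + 1527)*(-676) = (29602 + 1527)*(-676) = 31129*(-676) = -21043204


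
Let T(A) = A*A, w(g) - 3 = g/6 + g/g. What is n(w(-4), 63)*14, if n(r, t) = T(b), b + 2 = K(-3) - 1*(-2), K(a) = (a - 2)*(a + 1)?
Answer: 1400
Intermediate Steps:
K(a) = (1 + a)*(-2 + a) (K(a) = (-2 + a)*(1 + a) = (1 + a)*(-2 + a))
w(g) = 4 + g/6 (w(g) = 3 + (g/6 + g/g) = 3 + (g*(⅙) + 1) = 3 + (g/6 + 1) = 3 + (1 + g/6) = 4 + g/6)
b = 10 (b = -2 + ((-2 + (-3)² - 1*(-3)) - 1*(-2)) = -2 + ((-2 + 9 + 3) + 2) = -2 + (10 + 2) = -2 + 12 = 10)
T(A) = A²
n(r, t) = 100 (n(r, t) = 10² = 100)
n(w(-4), 63)*14 = 100*14 = 1400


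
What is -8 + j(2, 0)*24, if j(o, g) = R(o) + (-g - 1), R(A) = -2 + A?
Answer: -32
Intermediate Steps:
j(o, g) = -3 + o - g (j(o, g) = (-2 + o) + (-g - 1) = (-2 + o) + (-1 - g) = -3 + o - g)
-8 + j(2, 0)*24 = -8 + (-3 + 2 - 1*0)*24 = -8 + (-3 + 2 + 0)*24 = -8 - 1*24 = -8 - 24 = -32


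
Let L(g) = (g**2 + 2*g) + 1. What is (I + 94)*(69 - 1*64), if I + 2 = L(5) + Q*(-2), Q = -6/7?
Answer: 4540/7 ≈ 648.57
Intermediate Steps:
L(g) = 1 + g**2 + 2*g
Q = -6/7 (Q = -6*1/7 = -6/7 ≈ -0.85714)
I = 250/7 (I = -2 + ((1 + 5**2 + 2*5) - 6/7*(-2)) = -2 + ((1 + 25 + 10) + 12/7) = -2 + (36 + 12/7) = -2 + 264/7 = 250/7 ≈ 35.714)
(I + 94)*(69 - 1*64) = (250/7 + 94)*(69 - 1*64) = 908*(69 - 64)/7 = (908/7)*5 = 4540/7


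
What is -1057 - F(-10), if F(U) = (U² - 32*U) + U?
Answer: -1467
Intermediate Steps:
F(U) = U² - 31*U
-1057 - F(-10) = -1057 - (-10)*(-31 - 10) = -1057 - (-10)*(-41) = -1057 - 1*410 = -1057 - 410 = -1467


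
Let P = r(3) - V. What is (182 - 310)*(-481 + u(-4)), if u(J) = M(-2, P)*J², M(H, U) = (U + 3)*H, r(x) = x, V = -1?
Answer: 90240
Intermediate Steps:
P = 4 (P = 3 - 1*(-1) = 3 + 1 = 4)
M(H, U) = H*(3 + U) (M(H, U) = (3 + U)*H = H*(3 + U))
u(J) = -14*J² (u(J) = (-2*(3 + 4))*J² = (-2*7)*J² = -14*J²)
(182 - 310)*(-481 + u(-4)) = (182 - 310)*(-481 - 14*(-4)²) = -128*(-481 - 14*16) = -128*(-481 - 224) = -128*(-705) = 90240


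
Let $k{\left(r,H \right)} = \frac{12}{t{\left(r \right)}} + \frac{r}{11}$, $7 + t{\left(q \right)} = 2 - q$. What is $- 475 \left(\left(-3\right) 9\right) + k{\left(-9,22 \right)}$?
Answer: $\frac{141099}{11} \approx 12827.0$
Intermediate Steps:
$t{\left(q \right)} = -5 - q$ ($t{\left(q \right)} = -7 - \left(-2 + q\right) = -5 - q$)
$k{\left(r,H \right)} = \frac{12}{-5 - r} + \frac{r}{11}$
$- 475 \left(\left(-3\right) 9\right) + k{\left(-9,22 \right)} = - 475 \left(\left(-3\right) 9\right) + \frac{-132 - 9 \left(5 - 9\right)}{11 \left(5 - 9\right)} = \left(-475\right) \left(-27\right) + \frac{-132 - -36}{11 \left(-4\right)} = 12825 + \frac{1}{11} \left(- \frac{1}{4}\right) \left(-132 + 36\right) = 12825 + \frac{1}{11} \left(- \frac{1}{4}\right) \left(-96\right) = 12825 + \frac{24}{11} = \frac{141099}{11}$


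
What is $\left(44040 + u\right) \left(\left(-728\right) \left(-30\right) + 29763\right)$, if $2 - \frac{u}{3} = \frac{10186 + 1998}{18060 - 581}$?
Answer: $\frac{39726233201646}{17479} \approx 2.2728 \cdot 10^{9}$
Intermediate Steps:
$u = \frac{68322}{17479}$ ($u = 6 - 3 \frac{10186 + 1998}{18060 - 581} = 6 - 3 \cdot \frac{12184}{17479} = 6 - 3 \cdot 12184 \cdot \frac{1}{17479} = 6 - \frac{36552}{17479} = \frac{68322}{17479} \approx 3.9088$)
$\left(44040 + u\right) \left(\left(-728\right) \left(-30\right) + 29763\right) = \left(44040 + \frac{68322}{17479}\right) \left(\left(-728\right) \left(-30\right) + 29763\right) = \frac{769843482 \left(21840 + 29763\right)}{17479} = \frac{769843482}{17479} \cdot 51603 = \frac{39726233201646}{17479}$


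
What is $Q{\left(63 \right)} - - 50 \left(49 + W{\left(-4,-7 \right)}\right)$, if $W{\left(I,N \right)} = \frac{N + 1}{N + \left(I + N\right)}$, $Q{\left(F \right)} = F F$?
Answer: $\frac{19307}{3} \approx 6435.7$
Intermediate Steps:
$Q{\left(F \right)} = F^{2}$
$W{\left(I,N \right)} = \frac{1 + N}{I + 2 N}$
$Q{\left(63 \right)} - - 50 \left(49 + W{\left(-4,-7 \right)}\right) = 63^{2} - - 50 \left(49 + \frac{1 - 7}{-4 + 2 \left(-7\right)}\right) = 3969 - - 50 \left(49 + \frac{1}{-4 - 14} \left(-6\right)\right) = 3969 - - 50 \left(49 + \frac{1}{-18} \left(-6\right)\right) = 3969 - - 50 \left(49 - - \frac{1}{3}\right) = 3969 - - 50 \left(49 + \frac{1}{3}\right) = 3969 - \left(-50\right) \frac{148}{3} = 3969 - - \frac{7400}{3} = 3969 + \frac{7400}{3} = \frac{19307}{3}$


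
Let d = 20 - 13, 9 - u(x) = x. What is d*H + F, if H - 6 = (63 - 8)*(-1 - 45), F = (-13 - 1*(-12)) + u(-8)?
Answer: -17652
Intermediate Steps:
u(x) = 9 - x
d = 7
F = 16 (F = (-13 - 1*(-12)) + (9 - 1*(-8)) = (-13 + 12) + (9 + 8) = -1 + 17 = 16)
H = -2524 (H = 6 + (63 - 8)*(-1 - 45) = 6 + 55*(-46) = 6 - 2530 = -2524)
d*H + F = 7*(-2524) + 16 = -17668 + 16 = -17652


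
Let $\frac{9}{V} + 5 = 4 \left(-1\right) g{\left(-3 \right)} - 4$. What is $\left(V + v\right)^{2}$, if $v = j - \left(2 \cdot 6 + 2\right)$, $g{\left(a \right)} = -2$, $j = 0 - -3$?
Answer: $400$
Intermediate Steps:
$j = 3$ ($j = 0 + 3 = 3$)
$v = -11$ ($v = 3 - \left(2 \cdot 6 + 2\right) = 3 - \left(12 + 2\right) = 3 - 14 = -11$)
$V = -9$ ($V = \frac{9}{-5 - \left(4 - 4 \left(-1\right) \left(-2\right)\right)} = \frac{9}{-5 - -4} = \frac{9}{-5 + \left(8 - 4\right)} = \frac{9}{-5 + 4} = \frac{9}{-1} = 9 \left(-1\right) = -9$)
$\left(V + v\right)^{2} = \left(-9 - 11\right)^{2} = \left(-20\right)^{2} = 400$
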